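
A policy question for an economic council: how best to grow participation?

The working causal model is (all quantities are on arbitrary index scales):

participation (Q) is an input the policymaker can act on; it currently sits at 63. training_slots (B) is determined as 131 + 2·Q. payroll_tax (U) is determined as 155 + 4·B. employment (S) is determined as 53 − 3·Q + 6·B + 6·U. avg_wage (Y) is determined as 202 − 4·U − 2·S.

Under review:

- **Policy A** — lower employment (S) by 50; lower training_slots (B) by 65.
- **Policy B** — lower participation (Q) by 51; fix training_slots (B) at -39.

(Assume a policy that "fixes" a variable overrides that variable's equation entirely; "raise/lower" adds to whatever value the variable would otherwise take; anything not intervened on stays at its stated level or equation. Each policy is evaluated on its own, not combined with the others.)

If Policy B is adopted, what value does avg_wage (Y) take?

652

Policy B (Q − 51, B := -39):
  Q = 63 − 51 = 12
  B = -39
  U = 155 + 4·(-39) = -1
  S = 53 − 3·12 + 6·(-39) + 6·(-1) = -223
  Y = 202 − 4·(-1) − 2·(-223) = 652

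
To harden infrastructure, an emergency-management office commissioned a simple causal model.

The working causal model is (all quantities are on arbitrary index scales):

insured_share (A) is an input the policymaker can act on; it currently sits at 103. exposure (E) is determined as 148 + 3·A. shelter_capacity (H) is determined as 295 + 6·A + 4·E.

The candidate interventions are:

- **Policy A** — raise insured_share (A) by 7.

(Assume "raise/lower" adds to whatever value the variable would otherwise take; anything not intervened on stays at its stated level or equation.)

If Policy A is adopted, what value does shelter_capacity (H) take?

Policy A (A + 7):
  A = 103 + 7 = 110
  E = 148 + 3·110 = 478
  H = 295 + 6·110 + 4·478 = 2867

2867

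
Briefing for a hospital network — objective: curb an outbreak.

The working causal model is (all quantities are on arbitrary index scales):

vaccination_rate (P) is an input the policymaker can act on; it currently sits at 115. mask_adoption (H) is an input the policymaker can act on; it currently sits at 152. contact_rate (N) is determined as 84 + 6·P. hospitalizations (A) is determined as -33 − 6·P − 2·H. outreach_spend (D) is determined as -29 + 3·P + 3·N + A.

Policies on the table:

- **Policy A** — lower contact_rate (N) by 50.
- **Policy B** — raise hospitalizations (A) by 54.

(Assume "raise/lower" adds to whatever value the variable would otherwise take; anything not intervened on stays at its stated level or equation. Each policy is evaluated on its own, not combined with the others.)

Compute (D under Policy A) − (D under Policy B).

-204

Policy A (N − 50):
  P = 115
  H = 152
  N = 84 + 6·115 (−50 from intervention) = 724
  A = -33 − 6·115 − 2·152 = -1027
  D = -29 + 3·115 + 3·724 + (-1027) = 1461
Policy B (A + 54):
  P = 115
  H = 152
  N = 84 + 6·115 = 774
  A = -33 − 6·115 − 2·152 (+54 from intervention) = -973
  D = -29 + 3·115 + 3·774 + (-973) = 1665
D: 1461 − 1665 = -204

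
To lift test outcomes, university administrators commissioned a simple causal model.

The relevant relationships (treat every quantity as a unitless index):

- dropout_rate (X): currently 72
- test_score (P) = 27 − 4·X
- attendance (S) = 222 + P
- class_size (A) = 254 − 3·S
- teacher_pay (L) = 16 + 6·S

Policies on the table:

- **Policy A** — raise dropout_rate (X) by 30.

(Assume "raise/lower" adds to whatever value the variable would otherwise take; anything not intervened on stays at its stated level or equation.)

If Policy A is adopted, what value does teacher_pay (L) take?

-938

Policy A (X + 30):
  X = 72 + 30 = 102
  P = 27 − 4·102 = -381
  S = 222 + (-381) = -159
  L = 16 + 6·(-159) = -938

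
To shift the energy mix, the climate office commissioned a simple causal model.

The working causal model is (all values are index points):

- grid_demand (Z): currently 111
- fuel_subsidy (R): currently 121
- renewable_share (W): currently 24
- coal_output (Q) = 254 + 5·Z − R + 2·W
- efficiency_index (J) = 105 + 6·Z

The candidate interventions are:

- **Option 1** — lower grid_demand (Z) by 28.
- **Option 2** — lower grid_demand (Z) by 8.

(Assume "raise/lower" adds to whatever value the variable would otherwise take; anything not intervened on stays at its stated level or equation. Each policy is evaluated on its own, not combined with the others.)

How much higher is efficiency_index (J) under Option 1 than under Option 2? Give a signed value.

Option 1 (Z − 28):
  Z = 111 − 28 = 83
  J = 105 + 6·83 = 603
Option 2 (Z − 8):
  Z = 111 − 8 = 103
  J = 105 + 6·103 = 723
J: 603 − 723 = -120

-120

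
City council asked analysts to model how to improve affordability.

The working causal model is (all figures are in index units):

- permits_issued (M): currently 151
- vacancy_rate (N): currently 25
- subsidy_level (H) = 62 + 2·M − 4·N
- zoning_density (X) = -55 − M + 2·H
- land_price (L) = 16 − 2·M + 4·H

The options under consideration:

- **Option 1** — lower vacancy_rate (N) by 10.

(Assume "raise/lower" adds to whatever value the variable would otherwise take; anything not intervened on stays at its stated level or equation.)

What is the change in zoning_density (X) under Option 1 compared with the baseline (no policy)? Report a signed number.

80

Baseline:
  M = 151
  N = 25
  H = 62 + 2·151 − 4·25 = 264
  X = -55 − 151 + 2·264 = 322
Option 1 (N − 10):
  M = 151
  N = 25 − 10 = 15
  H = 62 + 2·151 − 4·15 = 304
  X = -55 − 151 + 2·304 = 402
Change in X: 402 − 322 = 80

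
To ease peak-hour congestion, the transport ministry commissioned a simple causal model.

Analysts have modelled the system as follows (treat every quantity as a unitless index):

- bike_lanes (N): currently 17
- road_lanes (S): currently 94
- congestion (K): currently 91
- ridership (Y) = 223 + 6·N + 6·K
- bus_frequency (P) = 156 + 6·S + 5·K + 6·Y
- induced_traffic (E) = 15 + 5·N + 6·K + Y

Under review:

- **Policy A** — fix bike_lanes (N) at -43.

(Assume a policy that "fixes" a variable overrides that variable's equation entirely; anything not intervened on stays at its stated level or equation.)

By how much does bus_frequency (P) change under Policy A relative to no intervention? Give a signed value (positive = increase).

-2160

Baseline:
  N = 17
  S = 94
  K = 91
  Y = 223 + 6·17 + 6·91 = 871
  P = 156 + 6·94 + 5·91 + 6·871 = 6401
Policy A (N := -43):
  N = -43
  S = 94
  K = 91
  Y = 223 + 6·(-43) + 6·91 = 511
  P = 156 + 6·94 + 5·91 + 6·511 = 4241
Change in P: 4241 − 6401 = -2160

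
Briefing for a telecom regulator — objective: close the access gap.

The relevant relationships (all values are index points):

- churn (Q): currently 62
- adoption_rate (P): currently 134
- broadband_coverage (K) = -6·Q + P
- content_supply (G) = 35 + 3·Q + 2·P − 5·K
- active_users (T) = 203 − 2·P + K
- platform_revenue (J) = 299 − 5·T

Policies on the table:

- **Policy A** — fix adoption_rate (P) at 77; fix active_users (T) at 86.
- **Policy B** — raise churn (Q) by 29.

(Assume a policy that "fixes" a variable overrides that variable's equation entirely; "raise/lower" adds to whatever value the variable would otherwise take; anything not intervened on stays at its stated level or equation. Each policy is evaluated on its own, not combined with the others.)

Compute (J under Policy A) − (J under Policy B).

Policy A (P := 77, T := 86):
  Q = 62
  P = 77
  K = 0 − 6·62 + 77 = -295
  T = 86
  J = 299 − 5·86 = -131
Policy B (Q + 29):
  Q = 62 + 29 = 91
  P = 134
  K = 0 − 6·91 + 134 = -412
  T = 203 − 2·134 + (-412) = -477
  J = 299 − 5·(-477) = 2684
J: -131 − 2684 = -2815

-2815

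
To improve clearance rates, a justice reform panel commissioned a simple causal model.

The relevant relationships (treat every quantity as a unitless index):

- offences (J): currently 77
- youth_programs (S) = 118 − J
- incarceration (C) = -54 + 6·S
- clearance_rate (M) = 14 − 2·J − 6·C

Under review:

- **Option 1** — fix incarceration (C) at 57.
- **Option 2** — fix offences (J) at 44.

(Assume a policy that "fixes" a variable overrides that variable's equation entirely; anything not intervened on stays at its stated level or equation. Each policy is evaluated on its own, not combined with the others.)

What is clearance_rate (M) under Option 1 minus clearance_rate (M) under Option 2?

Option 1 (C := 57):
  J = 77
  S = 118 − 77 = 41
  C = 57
  M = 14 − 2·77 − 6·57 = -482
Option 2 (J := 44):
  J = 44
  S = 118 − 44 = 74
  C = -54 + 6·74 = 390
  M = 14 − 2·44 − 6·390 = -2414
M: -482 − (-2414) = 1932

1932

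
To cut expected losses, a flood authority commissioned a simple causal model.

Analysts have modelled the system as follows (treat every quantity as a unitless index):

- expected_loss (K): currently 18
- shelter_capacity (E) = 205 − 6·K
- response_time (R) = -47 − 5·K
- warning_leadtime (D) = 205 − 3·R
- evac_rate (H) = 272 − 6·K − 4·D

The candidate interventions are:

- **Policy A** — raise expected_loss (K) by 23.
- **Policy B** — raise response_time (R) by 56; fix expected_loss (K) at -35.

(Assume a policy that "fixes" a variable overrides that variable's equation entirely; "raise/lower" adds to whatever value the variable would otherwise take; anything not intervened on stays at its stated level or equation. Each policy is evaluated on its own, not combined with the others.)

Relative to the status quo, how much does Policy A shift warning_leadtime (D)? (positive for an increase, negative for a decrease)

Baseline:
  K = 18
  R = -47 − 5·18 = -137
  D = 205 − 3·(-137) = 616
Policy A (K + 23):
  K = 18 + 23 = 41
  R = -47 − 5·41 = -252
  D = 205 − 3·(-252) = 961
Change in D: 961 − 616 = 345

345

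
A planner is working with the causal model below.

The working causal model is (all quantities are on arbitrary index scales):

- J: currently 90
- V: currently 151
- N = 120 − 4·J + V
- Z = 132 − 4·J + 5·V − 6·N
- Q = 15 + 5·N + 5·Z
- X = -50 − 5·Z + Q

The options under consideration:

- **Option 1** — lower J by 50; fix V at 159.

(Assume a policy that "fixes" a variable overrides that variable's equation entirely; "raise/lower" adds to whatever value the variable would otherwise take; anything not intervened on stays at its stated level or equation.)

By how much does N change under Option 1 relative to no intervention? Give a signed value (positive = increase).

208

Baseline:
  J = 90
  V = 151
  N = 120 − 4·90 + 151 = -89
Option 1 (J − 50, V := 159):
  J = 90 − 50 = 40
  V = 159
  N = 120 − 4·40 + 159 = 119
Change in N: 119 − (-89) = 208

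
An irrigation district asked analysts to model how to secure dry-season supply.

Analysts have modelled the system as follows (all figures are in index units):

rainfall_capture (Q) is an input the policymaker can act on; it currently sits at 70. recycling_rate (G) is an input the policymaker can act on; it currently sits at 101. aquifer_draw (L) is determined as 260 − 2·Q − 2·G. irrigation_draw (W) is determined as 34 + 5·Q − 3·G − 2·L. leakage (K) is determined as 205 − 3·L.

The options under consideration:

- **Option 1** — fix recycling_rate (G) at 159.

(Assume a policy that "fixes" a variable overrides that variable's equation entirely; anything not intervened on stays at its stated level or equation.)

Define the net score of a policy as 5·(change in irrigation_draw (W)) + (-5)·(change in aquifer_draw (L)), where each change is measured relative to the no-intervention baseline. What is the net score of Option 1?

Baseline:
  Q = 70
  G = 101
  L = 260 − 2·70 − 2·101 = -82
  W = 34 + 5·70 − 3·101 − 2·(-82) = 245
Option 1 (G := 159):
  Q = 70
  G = 159
  L = 260 − 2·70 − 2·159 = -198
  W = 34 + 5·70 − 3·159 − 2·(-198) = 303
ΔW = 303 − 245 = 58; ΔL = -198 − (-82) = -116
Score = 5·58 + (-5)·(-116) = 870

870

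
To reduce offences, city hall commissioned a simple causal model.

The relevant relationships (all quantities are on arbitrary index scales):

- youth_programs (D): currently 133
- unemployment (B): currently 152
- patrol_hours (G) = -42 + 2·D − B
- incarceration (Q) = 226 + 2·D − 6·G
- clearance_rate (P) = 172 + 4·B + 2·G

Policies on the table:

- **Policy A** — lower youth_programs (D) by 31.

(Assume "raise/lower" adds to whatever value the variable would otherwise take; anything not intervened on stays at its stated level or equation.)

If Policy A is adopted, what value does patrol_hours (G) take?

10

Policy A (D − 31):
  D = 133 − 31 = 102
  B = 152
  G = -42 + 2·102 − 152 = 10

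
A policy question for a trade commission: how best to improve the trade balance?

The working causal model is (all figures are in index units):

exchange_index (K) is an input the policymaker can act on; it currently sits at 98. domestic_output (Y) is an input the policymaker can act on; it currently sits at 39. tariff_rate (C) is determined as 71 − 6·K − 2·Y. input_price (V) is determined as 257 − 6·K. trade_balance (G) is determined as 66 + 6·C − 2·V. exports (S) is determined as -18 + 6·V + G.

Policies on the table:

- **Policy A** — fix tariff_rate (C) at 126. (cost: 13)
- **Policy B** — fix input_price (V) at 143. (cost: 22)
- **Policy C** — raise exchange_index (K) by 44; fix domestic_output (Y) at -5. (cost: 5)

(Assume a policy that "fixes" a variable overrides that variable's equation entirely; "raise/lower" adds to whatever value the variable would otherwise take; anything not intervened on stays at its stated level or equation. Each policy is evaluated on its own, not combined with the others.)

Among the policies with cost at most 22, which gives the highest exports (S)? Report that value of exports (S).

-520

Policy A (C := 126):
  K = 98
  Y = 39
  C = 126
  V = 257 − 6·98 = -331
  G = 66 + 6·126 − 2·(-331) = 1484
  S = -18 + 6·(-331) + 1484 = -520
Policy B (V := 143):
  K = 98
  Y = 39
  C = 71 − 6·98 − 2·39 = -595
  V = 143
  G = 66 + 6·(-595) − 2·143 = -3790
  S = -18 + 6·143 + (-3790) = -2950
Policy C (K + 44, Y := -5):
  K = 98 + 44 = 142
  Y = -5
  C = 71 − 6·142 − 2·(-5) = -771
  V = 257 − 6·142 = -595
  G = 66 + 6·(-771) − 2·(-595) = -3370
  S = -18 + 6·(-595) + (-3370) = -6958
Comparing — Policy A: S=-520, Policy B: S=-2950, Policy C: S=-6958. Highest is -520 (Policy A).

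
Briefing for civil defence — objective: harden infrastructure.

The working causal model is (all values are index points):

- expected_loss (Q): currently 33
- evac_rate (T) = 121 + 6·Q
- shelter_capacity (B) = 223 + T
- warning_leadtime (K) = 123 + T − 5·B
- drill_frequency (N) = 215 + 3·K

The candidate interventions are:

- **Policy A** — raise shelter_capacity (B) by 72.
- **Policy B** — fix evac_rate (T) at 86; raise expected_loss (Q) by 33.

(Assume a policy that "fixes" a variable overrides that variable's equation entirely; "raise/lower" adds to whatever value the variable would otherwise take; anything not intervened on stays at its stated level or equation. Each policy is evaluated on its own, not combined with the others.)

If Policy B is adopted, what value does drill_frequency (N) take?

Policy B (T := 86, Q + 33):
  Q = 33 + 33 = 66
  T = 86
  B = 223 + 86 = 309
  K = 123 + 86 − 5·309 = -1336
  N = 215 + 3·(-1336) = -3793

-3793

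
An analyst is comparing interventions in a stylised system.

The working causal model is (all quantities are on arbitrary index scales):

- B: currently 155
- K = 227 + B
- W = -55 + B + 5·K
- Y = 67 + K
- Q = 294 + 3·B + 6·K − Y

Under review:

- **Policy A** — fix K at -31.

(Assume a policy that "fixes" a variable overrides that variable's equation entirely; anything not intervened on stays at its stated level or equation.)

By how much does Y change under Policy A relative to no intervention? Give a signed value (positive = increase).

-413

Baseline:
  B = 155
  K = 227 + 155 = 382
  Y = 67 + 382 = 449
Policy A (K := -31):
  B = 155
  K = -31
  Y = 67 + (-31) = 36
Change in Y: 36 − 449 = -413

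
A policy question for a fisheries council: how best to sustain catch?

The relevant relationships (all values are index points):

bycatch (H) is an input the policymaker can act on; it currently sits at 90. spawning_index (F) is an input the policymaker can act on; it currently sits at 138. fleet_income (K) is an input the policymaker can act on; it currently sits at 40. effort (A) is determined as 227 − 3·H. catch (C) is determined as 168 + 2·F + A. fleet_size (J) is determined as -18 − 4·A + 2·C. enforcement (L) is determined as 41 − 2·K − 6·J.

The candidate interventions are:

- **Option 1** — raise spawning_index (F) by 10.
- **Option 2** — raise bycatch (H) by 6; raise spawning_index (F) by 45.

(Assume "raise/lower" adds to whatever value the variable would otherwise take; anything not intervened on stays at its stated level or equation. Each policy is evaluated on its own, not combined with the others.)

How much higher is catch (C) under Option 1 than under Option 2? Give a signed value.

Option 1 (F + 10):
  H = 90
  F = 138 + 10 = 148
  A = 227 − 3·90 = -43
  C = 168 + 2·148 + (-43) = 421
Option 2 (H + 6, F + 45):
  H = 90 + 6 = 96
  F = 138 + 45 = 183
  A = 227 − 3·96 = -61
  C = 168 + 2·183 + (-61) = 473
C: 421 − 473 = -52

-52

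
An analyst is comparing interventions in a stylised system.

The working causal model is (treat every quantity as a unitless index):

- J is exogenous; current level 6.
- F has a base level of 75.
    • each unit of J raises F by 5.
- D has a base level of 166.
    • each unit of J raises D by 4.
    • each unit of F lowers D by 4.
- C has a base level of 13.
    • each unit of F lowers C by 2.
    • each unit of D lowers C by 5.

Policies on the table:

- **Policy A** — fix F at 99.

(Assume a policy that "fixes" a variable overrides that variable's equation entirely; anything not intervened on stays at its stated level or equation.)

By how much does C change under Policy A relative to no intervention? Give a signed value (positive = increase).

Baseline:
  J = 6
  F = 75 + 5·6 = 105
  D = 166 + 4·6 − 4·105 = -230
  C = 13 − 2·105 − 5·(-230) = 953
Policy A (F := 99):
  J = 6
  F = 99
  D = 166 + 4·6 − 4·99 = -206
  C = 13 − 2·99 − 5·(-206) = 845
Change in C: 845 − 953 = -108

-108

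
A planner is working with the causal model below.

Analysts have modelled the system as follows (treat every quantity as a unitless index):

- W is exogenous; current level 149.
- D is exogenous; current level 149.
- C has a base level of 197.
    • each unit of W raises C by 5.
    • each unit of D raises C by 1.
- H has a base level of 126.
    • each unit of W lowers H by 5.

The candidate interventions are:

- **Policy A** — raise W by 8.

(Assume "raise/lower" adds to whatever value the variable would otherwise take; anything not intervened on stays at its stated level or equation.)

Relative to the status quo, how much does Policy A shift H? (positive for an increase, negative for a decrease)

-40

Baseline:
  W = 149
  H = 126 − 5·149 = -619
Policy A (W + 8):
  W = 149 + 8 = 157
  H = 126 − 5·157 = -659
Change in H: -659 − (-619) = -40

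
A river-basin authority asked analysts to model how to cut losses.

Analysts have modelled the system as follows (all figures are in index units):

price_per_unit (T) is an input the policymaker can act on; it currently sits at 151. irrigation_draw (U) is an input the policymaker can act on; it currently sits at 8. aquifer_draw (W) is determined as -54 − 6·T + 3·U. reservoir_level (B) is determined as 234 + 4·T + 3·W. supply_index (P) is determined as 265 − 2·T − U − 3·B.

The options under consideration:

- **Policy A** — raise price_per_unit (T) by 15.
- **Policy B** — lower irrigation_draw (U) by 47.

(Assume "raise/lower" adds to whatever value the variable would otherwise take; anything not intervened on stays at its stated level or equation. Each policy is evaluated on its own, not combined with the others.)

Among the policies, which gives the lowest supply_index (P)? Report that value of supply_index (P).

Policy A (T + 15):
  T = 151 + 15 = 166
  U = 8
  W = -54 − 6·166 + 3·8 = -1026
  B = 234 + 4·166 + 3·(-1026) = -2180
  P = 265 − 2·166 − 8 − 3·(-2180) = 6465
Policy B (U − 47):
  T = 151
  U = 8 − 47 = -39
  W = -54 − 6·151 + 3·(-39) = -1077
  B = 234 + 4·151 + 3·(-1077) = -2393
  P = 265 − 2·151 − (-39) − 3·(-2393) = 7181
Comparing — Policy A: P=6465, Policy B: P=7181. Lowest is 6465 (Policy A).

6465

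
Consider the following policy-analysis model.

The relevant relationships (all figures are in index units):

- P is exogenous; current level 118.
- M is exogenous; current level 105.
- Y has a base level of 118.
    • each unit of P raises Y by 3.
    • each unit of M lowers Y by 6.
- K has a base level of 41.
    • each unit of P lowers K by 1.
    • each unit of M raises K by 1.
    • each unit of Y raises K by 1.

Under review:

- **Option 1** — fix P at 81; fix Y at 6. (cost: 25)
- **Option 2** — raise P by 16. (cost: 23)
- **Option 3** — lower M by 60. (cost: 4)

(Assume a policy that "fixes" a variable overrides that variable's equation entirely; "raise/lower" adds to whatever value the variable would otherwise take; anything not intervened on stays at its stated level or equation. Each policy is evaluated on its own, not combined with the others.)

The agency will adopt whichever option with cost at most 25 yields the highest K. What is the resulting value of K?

Option 1 (P := 81, Y := 6):
  P = 81
  M = 105
  Y = 6
  K = 41 − 81 + 105 + 6 = 71
Option 2 (P + 16):
  P = 118 + 16 = 134
  M = 105
  Y = 118 + 3·134 − 6·105 = -110
  K = 41 − 134 + 105 + (-110) = -98
Option 3 (M − 60):
  P = 118
  M = 105 − 60 = 45
  Y = 118 + 3·118 − 6·45 = 202
  K = 41 − 118 + 45 + 202 = 170
Comparing — Option 1: K=71, Option 2: K=-98, Option 3: K=170. Highest is 170 (Option 3).

170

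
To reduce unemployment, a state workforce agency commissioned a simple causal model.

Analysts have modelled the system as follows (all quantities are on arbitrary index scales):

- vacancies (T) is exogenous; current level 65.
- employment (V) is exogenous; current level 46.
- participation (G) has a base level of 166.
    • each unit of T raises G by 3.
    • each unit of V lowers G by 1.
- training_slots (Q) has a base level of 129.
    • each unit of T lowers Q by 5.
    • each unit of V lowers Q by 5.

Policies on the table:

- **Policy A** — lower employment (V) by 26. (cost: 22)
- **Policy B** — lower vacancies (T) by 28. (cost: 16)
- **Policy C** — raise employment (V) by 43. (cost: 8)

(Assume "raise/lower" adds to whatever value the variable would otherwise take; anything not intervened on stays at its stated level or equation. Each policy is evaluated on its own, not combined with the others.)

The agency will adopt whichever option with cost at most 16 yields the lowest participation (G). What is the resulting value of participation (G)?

Policy B (T − 28):
  T = 65 − 28 = 37
  V = 46
  G = 166 + 3·37 − 46 = 231
Policy C (V + 43):
  T = 65
  V = 46 + 43 = 89
  G = 166 + 3·65 − 89 = 272
Comparing — Policy B: G=231, Policy C: G=272. Lowest is 231 (Policy B).

231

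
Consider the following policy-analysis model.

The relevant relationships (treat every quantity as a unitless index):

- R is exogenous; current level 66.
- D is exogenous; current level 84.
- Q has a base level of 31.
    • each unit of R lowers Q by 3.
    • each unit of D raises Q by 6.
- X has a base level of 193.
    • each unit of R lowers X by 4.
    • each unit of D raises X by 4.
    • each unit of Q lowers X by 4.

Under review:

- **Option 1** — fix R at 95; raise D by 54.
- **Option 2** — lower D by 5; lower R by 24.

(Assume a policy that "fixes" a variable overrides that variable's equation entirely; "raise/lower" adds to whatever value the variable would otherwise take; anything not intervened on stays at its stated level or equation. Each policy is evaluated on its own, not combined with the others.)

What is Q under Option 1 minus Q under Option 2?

Option 1 (R := 95, D + 54):
  R = 95
  D = 84 + 54 = 138
  Q = 31 − 3·95 + 6·138 = 574
Option 2 (D − 5, R − 24):
  R = 66 − 24 = 42
  D = 84 − 5 = 79
  Q = 31 − 3·42 + 6·79 = 379
Q: 574 − 379 = 195

195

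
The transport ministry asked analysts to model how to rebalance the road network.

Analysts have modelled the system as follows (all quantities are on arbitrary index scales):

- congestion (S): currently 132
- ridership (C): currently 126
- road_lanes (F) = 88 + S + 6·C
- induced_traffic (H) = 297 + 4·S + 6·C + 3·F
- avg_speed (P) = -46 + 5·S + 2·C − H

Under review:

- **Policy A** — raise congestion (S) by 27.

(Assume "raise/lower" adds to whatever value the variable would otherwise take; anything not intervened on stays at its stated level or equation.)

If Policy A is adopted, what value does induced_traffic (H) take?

4698

Policy A (S + 27):
  S = 132 + 27 = 159
  C = 126
  F = 88 + 159 + 6·126 = 1003
  H = 297 + 4·159 + 6·126 + 3·1003 = 4698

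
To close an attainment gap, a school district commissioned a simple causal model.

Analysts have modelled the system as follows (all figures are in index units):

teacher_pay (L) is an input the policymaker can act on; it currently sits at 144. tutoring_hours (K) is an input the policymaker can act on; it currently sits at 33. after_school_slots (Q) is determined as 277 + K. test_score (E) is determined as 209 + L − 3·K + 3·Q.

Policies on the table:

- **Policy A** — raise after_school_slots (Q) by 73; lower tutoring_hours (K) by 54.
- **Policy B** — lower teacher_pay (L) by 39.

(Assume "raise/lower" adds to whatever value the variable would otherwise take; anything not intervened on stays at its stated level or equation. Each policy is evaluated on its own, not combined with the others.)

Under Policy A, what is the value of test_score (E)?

Policy A (Q + 73, K − 54):
  L = 144
  K = 33 − 54 = -21
  Q = 277 + (-21) (+73 from intervention) = 329
  E = 209 + 144 − 3·(-21) + 3·329 = 1403

1403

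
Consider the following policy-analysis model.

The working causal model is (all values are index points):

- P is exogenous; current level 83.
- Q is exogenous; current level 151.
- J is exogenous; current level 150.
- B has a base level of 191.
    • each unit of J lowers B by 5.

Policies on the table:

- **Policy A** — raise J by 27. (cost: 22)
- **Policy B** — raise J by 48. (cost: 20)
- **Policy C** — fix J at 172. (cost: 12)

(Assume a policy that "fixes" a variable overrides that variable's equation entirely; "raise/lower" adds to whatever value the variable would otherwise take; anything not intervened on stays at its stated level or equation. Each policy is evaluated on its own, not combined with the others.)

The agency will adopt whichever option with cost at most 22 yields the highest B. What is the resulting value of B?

Policy A (J + 27):
  J = 150 + 27 = 177
  B = 191 − 5·177 = -694
Policy B (J + 48):
  J = 150 + 48 = 198
  B = 191 − 5·198 = -799
Policy C (J := 172):
  J = 172
  B = 191 − 5·172 = -669
Comparing — Policy A: B=-694, Policy B: B=-799, Policy C: B=-669. Highest is -669 (Policy C).

-669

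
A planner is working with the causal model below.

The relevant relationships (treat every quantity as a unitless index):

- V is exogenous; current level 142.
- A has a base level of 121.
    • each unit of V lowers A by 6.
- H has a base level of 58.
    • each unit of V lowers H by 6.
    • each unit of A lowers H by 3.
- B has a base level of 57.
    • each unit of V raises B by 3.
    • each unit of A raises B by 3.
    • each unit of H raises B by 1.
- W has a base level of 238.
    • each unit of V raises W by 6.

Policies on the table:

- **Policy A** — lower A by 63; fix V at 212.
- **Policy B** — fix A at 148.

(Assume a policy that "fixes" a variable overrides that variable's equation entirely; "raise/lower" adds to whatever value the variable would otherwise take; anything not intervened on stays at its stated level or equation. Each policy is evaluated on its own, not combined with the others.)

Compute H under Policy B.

-1238

Policy B (A := 148):
  V = 142
  A = 148
  H = 58 − 6·142 − 3·148 = -1238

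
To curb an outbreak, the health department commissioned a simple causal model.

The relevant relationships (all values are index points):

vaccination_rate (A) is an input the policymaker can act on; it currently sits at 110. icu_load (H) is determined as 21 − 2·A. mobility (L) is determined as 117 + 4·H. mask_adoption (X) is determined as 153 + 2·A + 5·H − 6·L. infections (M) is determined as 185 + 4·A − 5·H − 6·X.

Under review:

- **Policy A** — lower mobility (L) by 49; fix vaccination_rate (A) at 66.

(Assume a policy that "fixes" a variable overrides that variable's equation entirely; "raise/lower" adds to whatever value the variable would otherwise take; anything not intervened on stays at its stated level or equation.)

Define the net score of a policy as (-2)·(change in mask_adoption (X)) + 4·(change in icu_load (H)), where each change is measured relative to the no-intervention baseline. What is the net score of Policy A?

Baseline:
  A = 110
  H = 21 − 2·110 = -199
  L = 117 + 4·(-199) = -679
  X = 153 + 2·110 + 5·(-199) − 6·(-679) = 3452
Policy A (L − 49, A := 66):
  A = 66
  H = 21 − 2·66 = -111
  L = 117 + 4·(-111) (−49 from intervention) = -376
  X = 153 + 2·66 + 5·(-111) − 6·(-376) = 1986
ΔX = 1986 − 3452 = -1466; ΔH = -111 − (-199) = 88
Score = (-2)·(-1466) + 4·88 = 3284

3284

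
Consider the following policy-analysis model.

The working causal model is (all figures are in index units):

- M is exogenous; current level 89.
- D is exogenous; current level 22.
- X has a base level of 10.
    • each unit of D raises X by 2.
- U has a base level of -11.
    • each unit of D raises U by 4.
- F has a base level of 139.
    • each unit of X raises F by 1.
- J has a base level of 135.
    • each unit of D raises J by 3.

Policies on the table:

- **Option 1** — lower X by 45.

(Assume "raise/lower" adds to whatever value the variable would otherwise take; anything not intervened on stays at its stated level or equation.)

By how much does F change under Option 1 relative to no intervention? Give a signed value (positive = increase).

Baseline:
  D = 22
  X = 10 + 2·22 = 54
  F = 139 + 54 = 193
Option 1 (X − 45):
  D = 22
  X = 10 + 2·22 (−45 from intervention) = 9
  F = 139 + 9 = 148
Change in F: 148 − 193 = -45

-45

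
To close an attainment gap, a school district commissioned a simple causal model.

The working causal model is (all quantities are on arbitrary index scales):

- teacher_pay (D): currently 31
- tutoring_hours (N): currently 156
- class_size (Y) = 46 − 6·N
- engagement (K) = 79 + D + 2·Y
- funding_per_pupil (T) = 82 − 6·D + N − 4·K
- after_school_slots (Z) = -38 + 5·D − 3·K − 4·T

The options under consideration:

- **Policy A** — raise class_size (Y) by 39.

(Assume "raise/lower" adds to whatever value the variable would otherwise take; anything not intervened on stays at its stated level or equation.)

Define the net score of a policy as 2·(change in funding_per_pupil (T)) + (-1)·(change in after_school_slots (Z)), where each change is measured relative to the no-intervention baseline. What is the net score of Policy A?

Baseline:
  D = 31
  N = 156
  Y = 46 − 6·156 = -890
  K = 79 + 31 + 2·(-890) = -1670
  T = 82 − 6·31 + 156 − 4·(-1670) = 6732
  Z = -38 + 5·31 − 3·(-1670) − 4·6732 = -21801
Policy A (Y + 39):
  D = 31
  N = 156
  Y = 46 − 6·156 (+39 from intervention) = -851
  K = 79 + 31 + 2·(-851) = -1592
  T = 82 − 6·31 + 156 − 4·(-1592) = 6420
  Z = -38 + 5·31 − 3·(-1592) − 4·6420 = -20787
ΔT = 6420 − 6732 = -312; ΔZ = -20787 − (-21801) = 1014
Score = 2·(-312) + (-1)·1014 = -1638

-1638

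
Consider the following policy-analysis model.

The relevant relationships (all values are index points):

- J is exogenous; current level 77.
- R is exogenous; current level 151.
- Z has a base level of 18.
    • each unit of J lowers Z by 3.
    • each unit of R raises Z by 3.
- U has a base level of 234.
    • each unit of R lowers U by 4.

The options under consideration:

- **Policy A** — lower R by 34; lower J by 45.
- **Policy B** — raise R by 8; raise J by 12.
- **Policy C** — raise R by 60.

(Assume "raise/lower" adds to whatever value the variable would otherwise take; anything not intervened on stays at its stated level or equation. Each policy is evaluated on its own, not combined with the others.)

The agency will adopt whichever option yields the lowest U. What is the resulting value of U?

Policy A (R − 34, J − 45):
  R = 151 − 34 = 117
  U = 234 − 4·117 = -234
Policy B (R + 8, J + 12):
  R = 151 + 8 = 159
  U = 234 − 4·159 = -402
Policy C (R + 60):
  R = 151 + 60 = 211
  U = 234 − 4·211 = -610
Comparing — Policy A: U=-234, Policy B: U=-402, Policy C: U=-610. Lowest is -610 (Policy C).

-610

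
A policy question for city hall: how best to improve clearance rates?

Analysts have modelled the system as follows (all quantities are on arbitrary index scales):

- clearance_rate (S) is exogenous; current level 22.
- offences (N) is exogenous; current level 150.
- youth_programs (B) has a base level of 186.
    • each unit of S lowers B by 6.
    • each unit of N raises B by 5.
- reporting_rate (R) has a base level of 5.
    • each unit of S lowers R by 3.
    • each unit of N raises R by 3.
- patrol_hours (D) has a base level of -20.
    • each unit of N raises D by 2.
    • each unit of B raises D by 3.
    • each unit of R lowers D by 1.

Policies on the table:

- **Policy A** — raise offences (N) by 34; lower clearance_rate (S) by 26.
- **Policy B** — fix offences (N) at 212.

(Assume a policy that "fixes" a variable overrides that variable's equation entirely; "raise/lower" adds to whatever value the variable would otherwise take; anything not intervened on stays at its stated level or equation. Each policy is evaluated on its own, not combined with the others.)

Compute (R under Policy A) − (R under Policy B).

Policy A (N + 34, S − 26):
  S = 22 − 26 = -4
  N = 150 + 34 = 184
  R = 5 − 3·(-4) + 3·184 = 569
Policy B (N := 212):
  S = 22
  N = 212
  R = 5 − 3·22 + 3·212 = 575
R: 569 − 575 = -6

-6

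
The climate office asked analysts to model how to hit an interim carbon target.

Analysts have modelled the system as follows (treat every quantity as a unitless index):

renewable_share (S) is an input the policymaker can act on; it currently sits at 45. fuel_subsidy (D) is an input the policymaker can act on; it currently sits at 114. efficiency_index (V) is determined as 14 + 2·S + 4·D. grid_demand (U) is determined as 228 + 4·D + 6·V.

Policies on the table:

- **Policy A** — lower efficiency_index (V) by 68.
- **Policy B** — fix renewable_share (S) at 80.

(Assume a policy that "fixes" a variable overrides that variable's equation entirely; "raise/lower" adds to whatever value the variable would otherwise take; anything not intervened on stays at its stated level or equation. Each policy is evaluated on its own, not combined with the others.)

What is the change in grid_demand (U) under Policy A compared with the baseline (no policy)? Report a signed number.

-408

Baseline:
  S = 45
  D = 114
  V = 14 + 2·45 + 4·114 = 560
  U = 228 + 4·114 + 6·560 = 4044
Policy A (V − 68):
  S = 45
  D = 114
  V = 14 + 2·45 + 4·114 (−68 from intervention) = 492
  U = 228 + 4·114 + 6·492 = 3636
Change in U: 3636 − 4044 = -408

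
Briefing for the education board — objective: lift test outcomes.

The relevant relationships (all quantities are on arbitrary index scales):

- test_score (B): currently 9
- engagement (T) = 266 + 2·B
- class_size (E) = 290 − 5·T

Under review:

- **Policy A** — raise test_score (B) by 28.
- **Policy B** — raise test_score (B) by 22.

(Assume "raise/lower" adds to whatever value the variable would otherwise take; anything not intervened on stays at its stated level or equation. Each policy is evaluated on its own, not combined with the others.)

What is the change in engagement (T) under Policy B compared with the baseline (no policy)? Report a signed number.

Baseline:
  B = 9
  T = 266 + 2·9 = 284
Policy B (B + 22):
  B = 9 + 22 = 31
  T = 266 + 2·31 = 328
Change in T: 328 − 284 = 44

44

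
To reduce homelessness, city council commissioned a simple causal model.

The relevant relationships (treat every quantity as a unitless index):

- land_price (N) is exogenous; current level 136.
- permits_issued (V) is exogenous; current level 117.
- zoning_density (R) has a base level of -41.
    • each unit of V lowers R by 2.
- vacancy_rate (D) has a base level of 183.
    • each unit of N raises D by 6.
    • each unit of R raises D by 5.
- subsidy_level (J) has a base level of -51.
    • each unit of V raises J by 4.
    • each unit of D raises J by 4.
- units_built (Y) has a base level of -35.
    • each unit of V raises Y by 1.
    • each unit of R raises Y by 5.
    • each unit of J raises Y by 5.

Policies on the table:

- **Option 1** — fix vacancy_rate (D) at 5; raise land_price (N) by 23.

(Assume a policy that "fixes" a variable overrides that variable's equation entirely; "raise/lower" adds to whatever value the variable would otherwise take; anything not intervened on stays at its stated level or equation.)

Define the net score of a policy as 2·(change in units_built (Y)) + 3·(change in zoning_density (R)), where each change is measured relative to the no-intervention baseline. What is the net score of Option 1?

Baseline:
  N = 136
  V = 117
  R = -41 − 2·117 = -275
  D = 183 + 6·136 + 5·(-275) = -376
  J = -51 + 4·117 + 4·(-376) = -1087
  Y = -35 + 117 + 5·(-275) + 5·(-1087) = -6728
Option 1 (D := 5, N + 23):
  N = 136 + 23 = 159
  V = 117
  R = -41 − 2·117 = -275
  D = 5
  J = -51 + 4·117 + 4·5 = 437
  Y = -35 + 117 + 5·(-275) + 5·437 = 892
ΔY = 892 − (-6728) = 7620; ΔR = -275 − (-275) = 0
Score = 2·7620 + 3·0 = 15240

15240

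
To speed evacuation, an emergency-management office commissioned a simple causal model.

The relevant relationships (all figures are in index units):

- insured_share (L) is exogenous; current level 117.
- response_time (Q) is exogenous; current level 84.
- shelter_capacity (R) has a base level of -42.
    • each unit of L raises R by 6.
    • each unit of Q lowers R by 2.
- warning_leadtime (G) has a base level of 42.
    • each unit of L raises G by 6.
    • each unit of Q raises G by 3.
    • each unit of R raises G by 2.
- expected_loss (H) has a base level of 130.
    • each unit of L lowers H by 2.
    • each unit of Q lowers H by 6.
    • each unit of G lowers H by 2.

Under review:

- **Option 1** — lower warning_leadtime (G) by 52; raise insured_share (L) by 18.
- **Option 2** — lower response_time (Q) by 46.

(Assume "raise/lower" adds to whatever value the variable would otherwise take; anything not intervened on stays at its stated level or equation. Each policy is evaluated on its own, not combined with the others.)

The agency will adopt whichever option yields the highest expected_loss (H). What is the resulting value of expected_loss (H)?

Option 1 (G − 52, L + 18):
  L = 117 + 18 = 135
  Q = 84
  R = -42 + 6·135 − 2·84 = 600
  G = 42 + 6·135 + 3·84 + 2·600 (−52 from intervention) = 2252
  H = 130 − 2·135 − 6·84 − 2·2252 = -5148
Option 2 (Q − 46):
  L = 117
  Q = 84 − 46 = 38
  R = -42 + 6·117 − 2·38 = 584
  G = 42 + 6·117 + 3·38 + 2·584 = 2026
  H = 130 − 2·117 − 6·38 − 2·2026 = -4384
Comparing — Option 1: H=-5148, Option 2: H=-4384. Highest is -4384 (Option 2).

-4384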